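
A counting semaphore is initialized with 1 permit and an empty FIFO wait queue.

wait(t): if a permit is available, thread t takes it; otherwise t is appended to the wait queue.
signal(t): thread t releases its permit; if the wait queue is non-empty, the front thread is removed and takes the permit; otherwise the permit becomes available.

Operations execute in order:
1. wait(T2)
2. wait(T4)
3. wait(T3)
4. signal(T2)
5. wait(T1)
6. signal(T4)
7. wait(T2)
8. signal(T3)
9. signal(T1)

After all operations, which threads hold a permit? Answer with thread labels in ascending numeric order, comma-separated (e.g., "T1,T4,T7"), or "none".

Answer: T2

Derivation:
Step 1: wait(T2) -> count=0 queue=[] holders={T2}
Step 2: wait(T4) -> count=0 queue=[T4] holders={T2}
Step 3: wait(T3) -> count=0 queue=[T4,T3] holders={T2}
Step 4: signal(T2) -> count=0 queue=[T3] holders={T4}
Step 5: wait(T1) -> count=0 queue=[T3,T1] holders={T4}
Step 6: signal(T4) -> count=0 queue=[T1] holders={T3}
Step 7: wait(T2) -> count=0 queue=[T1,T2] holders={T3}
Step 8: signal(T3) -> count=0 queue=[T2] holders={T1}
Step 9: signal(T1) -> count=0 queue=[] holders={T2}
Final holders: T2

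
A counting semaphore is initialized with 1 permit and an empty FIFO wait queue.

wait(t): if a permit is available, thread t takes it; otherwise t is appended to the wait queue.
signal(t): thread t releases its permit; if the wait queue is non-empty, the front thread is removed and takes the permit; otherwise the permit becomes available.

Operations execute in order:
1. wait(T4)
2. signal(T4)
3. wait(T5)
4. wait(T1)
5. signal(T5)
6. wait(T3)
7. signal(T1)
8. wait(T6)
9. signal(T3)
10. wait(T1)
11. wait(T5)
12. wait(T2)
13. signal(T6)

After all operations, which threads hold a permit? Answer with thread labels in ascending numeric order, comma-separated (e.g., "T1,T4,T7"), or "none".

Answer: T1

Derivation:
Step 1: wait(T4) -> count=0 queue=[] holders={T4}
Step 2: signal(T4) -> count=1 queue=[] holders={none}
Step 3: wait(T5) -> count=0 queue=[] holders={T5}
Step 4: wait(T1) -> count=0 queue=[T1] holders={T5}
Step 5: signal(T5) -> count=0 queue=[] holders={T1}
Step 6: wait(T3) -> count=0 queue=[T3] holders={T1}
Step 7: signal(T1) -> count=0 queue=[] holders={T3}
Step 8: wait(T6) -> count=0 queue=[T6] holders={T3}
Step 9: signal(T3) -> count=0 queue=[] holders={T6}
Step 10: wait(T1) -> count=0 queue=[T1] holders={T6}
Step 11: wait(T5) -> count=0 queue=[T1,T5] holders={T6}
Step 12: wait(T2) -> count=0 queue=[T1,T5,T2] holders={T6}
Step 13: signal(T6) -> count=0 queue=[T5,T2] holders={T1}
Final holders: T1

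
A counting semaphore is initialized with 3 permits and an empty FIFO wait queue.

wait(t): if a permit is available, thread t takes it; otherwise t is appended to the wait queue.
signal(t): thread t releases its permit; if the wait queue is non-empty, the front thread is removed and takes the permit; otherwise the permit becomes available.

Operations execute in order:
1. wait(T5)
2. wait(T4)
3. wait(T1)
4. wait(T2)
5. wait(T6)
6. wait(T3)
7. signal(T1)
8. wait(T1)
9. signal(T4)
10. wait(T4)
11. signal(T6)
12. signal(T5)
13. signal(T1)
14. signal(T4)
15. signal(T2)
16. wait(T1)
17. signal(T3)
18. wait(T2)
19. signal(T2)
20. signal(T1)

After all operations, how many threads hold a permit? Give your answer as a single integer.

Answer: 0

Derivation:
Step 1: wait(T5) -> count=2 queue=[] holders={T5}
Step 2: wait(T4) -> count=1 queue=[] holders={T4,T5}
Step 3: wait(T1) -> count=0 queue=[] holders={T1,T4,T5}
Step 4: wait(T2) -> count=0 queue=[T2] holders={T1,T4,T5}
Step 5: wait(T6) -> count=0 queue=[T2,T6] holders={T1,T4,T5}
Step 6: wait(T3) -> count=0 queue=[T2,T6,T3] holders={T1,T4,T5}
Step 7: signal(T1) -> count=0 queue=[T6,T3] holders={T2,T4,T5}
Step 8: wait(T1) -> count=0 queue=[T6,T3,T1] holders={T2,T4,T5}
Step 9: signal(T4) -> count=0 queue=[T3,T1] holders={T2,T5,T6}
Step 10: wait(T4) -> count=0 queue=[T3,T1,T4] holders={T2,T5,T6}
Step 11: signal(T6) -> count=0 queue=[T1,T4] holders={T2,T3,T5}
Step 12: signal(T5) -> count=0 queue=[T4] holders={T1,T2,T3}
Step 13: signal(T1) -> count=0 queue=[] holders={T2,T3,T4}
Step 14: signal(T4) -> count=1 queue=[] holders={T2,T3}
Step 15: signal(T2) -> count=2 queue=[] holders={T3}
Step 16: wait(T1) -> count=1 queue=[] holders={T1,T3}
Step 17: signal(T3) -> count=2 queue=[] holders={T1}
Step 18: wait(T2) -> count=1 queue=[] holders={T1,T2}
Step 19: signal(T2) -> count=2 queue=[] holders={T1}
Step 20: signal(T1) -> count=3 queue=[] holders={none}
Final holders: {none} -> 0 thread(s)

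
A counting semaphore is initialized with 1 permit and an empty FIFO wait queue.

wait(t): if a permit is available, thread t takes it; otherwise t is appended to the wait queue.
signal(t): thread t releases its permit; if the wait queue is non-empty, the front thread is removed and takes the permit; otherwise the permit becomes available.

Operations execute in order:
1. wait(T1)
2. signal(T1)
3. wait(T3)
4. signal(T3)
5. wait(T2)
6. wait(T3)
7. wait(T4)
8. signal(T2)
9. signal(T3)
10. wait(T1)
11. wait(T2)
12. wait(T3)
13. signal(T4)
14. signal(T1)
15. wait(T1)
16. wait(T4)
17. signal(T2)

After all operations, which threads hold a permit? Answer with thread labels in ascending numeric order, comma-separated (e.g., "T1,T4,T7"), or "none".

Step 1: wait(T1) -> count=0 queue=[] holders={T1}
Step 2: signal(T1) -> count=1 queue=[] holders={none}
Step 3: wait(T3) -> count=0 queue=[] holders={T3}
Step 4: signal(T3) -> count=1 queue=[] holders={none}
Step 5: wait(T2) -> count=0 queue=[] holders={T2}
Step 6: wait(T3) -> count=0 queue=[T3] holders={T2}
Step 7: wait(T4) -> count=0 queue=[T3,T4] holders={T2}
Step 8: signal(T2) -> count=0 queue=[T4] holders={T3}
Step 9: signal(T3) -> count=0 queue=[] holders={T4}
Step 10: wait(T1) -> count=0 queue=[T1] holders={T4}
Step 11: wait(T2) -> count=0 queue=[T1,T2] holders={T4}
Step 12: wait(T3) -> count=0 queue=[T1,T2,T3] holders={T4}
Step 13: signal(T4) -> count=0 queue=[T2,T3] holders={T1}
Step 14: signal(T1) -> count=0 queue=[T3] holders={T2}
Step 15: wait(T1) -> count=0 queue=[T3,T1] holders={T2}
Step 16: wait(T4) -> count=0 queue=[T3,T1,T4] holders={T2}
Step 17: signal(T2) -> count=0 queue=[T1,T4] holders={T3}
Final holders: T3

Answer: T3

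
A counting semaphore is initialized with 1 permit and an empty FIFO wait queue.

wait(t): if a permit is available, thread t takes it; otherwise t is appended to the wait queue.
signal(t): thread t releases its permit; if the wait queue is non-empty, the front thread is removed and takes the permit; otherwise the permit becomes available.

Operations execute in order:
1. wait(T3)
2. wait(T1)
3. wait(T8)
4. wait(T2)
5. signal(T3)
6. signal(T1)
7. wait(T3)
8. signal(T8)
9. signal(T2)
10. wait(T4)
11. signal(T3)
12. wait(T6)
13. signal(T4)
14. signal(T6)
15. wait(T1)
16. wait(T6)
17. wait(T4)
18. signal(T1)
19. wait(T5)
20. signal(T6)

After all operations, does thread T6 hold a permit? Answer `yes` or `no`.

Step 1: wait(T3) -> count=0 queue=[] holders={T3}
Step 2: wait(T1) -> count=0 queue=[T1] holders={T3}
Step 3: wait(T8) -> count=0 queue=[T1,T8] holders={T3}
Step 4: wait(T2) -> count=0 queue=[T1,T8,T2] holders={T3}
Step 5: signal(T3) -> count=0 queue=[T8,T2] holders={T1}
Step 6: signal(T1) -> count=0 queue=[T2] holders={T8}
Step 7: wait(T3) -> count=0 queue=[T2,T3] holders={T8}
Step 8: signal(T8) -> count=0 queue=[T3] holders={T2}
Step 9: signal(T2) -> count=0 queue=[] holders={T3}
Step 10: wait(T4) -> count=0 queue=[T4] holders={T3}
Step 11: signal(T3) -> count=0 queue=[] holders={T4}
Step 12: wait(T6) -> count=0 queue=[T6] holders={T4}
Step 13: signal(T4) -> count=0 queue=[] holders={T6}
Step 14: signal(T6) -> count=1 queue=[] holders={none}
Step 15: wait(T1) -> count=0 queue=[] holders={T1}
Step 16: wait(T6) -> count=0 queue=[T6] holders={T1}
Step 17: wait(T4) -> count=0 queue=[T6,T4] holders={T1}
Step 18: signal(T1) -> count=0 queue=[T4] holders={T6}
Step 19: wait(T5) -> count=0 queue=[T4,T5] holders={T6}
Step 20: signal(T6) -> count=0 queue=[T5] holders={T4}
Final holders: {T4} -> T6 not in holders

Answer: no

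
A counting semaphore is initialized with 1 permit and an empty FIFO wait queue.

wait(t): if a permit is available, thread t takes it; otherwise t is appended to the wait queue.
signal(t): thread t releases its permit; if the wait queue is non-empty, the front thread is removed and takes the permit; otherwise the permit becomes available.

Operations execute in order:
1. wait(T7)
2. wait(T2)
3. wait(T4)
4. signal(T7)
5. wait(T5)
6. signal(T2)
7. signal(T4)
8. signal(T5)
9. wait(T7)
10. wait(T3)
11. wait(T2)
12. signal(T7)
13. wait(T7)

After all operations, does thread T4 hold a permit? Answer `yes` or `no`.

Answer: no

Derivation:
Step 1: wait(T7) -> count=0 queue=[] holders={T7}
Step 2: wait(T2) -> count=0 queue=[T2] holders={T7}
Step 3: wait(T4) -> count=0 queue=[T2,T4] holders={T7}
Step 4: signal(T7) -> count=0 queue=[T4] holders={T2}
Step 5: wait(T5) -> count=0 queue=[T4,T5] holders={T2}
Step 6: signal(T2) -> count=0 queue=[T5] holders={T4}
Step 7: signal(T4) -> count=0 queue=[] holders={T5}
Step 8: signal(T5) -> count=1 queue=[] holders={none}
Step 9: wait(T7) -> count=0 queue=[] holders={T7}
Step 10: wait(T3) -> count=0 queue=[T3] holders={T7}
Step 11: wait(T2) -> count=0 queue=[T3,T2] holders={T7}
Step 12: signal(T7) -> count=0 queue=[T2] holders={T3}
Step 13: wait(T7) -> count=0 queue=[T2,T7] holders={T3}
Final holders: {T3} -> T4 not in holders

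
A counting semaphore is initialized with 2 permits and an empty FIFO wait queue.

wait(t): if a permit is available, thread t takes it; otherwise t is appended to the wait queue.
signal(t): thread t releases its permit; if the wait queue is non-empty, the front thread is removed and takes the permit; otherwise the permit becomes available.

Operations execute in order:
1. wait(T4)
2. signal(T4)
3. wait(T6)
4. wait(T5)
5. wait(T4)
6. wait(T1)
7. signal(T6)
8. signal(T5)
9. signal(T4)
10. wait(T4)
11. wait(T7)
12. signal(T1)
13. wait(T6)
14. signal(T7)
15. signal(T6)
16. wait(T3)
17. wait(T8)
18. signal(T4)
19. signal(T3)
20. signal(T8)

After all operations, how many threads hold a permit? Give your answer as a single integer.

Step 1: wait(T4) -> count=1 queue=[] holders={T4}
Step 2: signal(T4) -> count=2 queue=[] holders={none}
Step 3: wait(T6) -> count=1 queue=[] holders={T6}
Step 4: wait(T5) -> count=0 queue=[] holders={T5,T6}
Step 5: wait(T4) -> count=0 queue=[T4] holders={T5,T6}
Step 6: wait(T1) -> count=0 queue=[T4,T1] holders={T5,T6}
Step 7: signal(T6) -> count=0 queue=[T1] holders={T4,T5}
Step 8: signal(T5) -> count=0 queue=[] holders={T1,T4}
Step 9: signal(T4) -> count=1 queue=[] holders={T1}
Step 10: wait(T4) -> count=0 queue=[] holders={T1,T4}
Step 11: wait(T7) -> count=0 queue=[T7] holders={T1,T4}
Step 12: signal(T1) -> count=0 queue=[] holders={T4,T7}
Step 13: wait(T6) -> count=0 queue=[T6] holders={T4,T7}
Step 14: signal(T7) -> count=0 queue=[] holders={T4,T6}
Step 15: signal(T6) -> count=1 queue=[] holders={T4}
Step 16: wait(T3) -> count=0 queue=[] holders={T3,T4}
Step 17: wait(T8) -> count=0 queue=[T8] holders={T3,T4}
Step 18: signal(T4) -> count=0 queue=[] holders={T3,T8}
Step 19: signal(T3) -> count=1 queue=[] holders={T8}
Step 20: signal(T8) -> count=2 queue=[] holders={none}
Final holders: {none} -> 0 thread(s)

Answer: 0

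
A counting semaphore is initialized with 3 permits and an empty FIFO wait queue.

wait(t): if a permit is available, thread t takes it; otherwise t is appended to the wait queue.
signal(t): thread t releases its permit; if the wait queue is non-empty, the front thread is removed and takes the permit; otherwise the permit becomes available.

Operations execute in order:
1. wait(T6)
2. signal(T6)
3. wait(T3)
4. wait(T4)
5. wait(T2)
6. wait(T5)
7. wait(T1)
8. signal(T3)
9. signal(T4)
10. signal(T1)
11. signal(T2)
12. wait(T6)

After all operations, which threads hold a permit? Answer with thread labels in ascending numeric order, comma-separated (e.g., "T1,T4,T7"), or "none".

Answer: T5,T6

Derivation:
Step 1: wait(T6) -> count=2 queue=[] holders={T6}
Step 2: signal(T6) -> count=3 queue=[] holders={none}
Step 3: wait(T3) -> count=2 queue=[] holders={T3}
Step 4: wait(T4) -> count=1 queue=[] holders={T3,T4}
Step 5: wait(T2) -> count=0 queue=[] holders={T2,T3,T4}
Step 6: wait(T5) -> count=0 queue=[T5] holders={T2,T3,T4}
Step 7: wait(T1) -> count=0 queue=[T5,T1] holders={T2,T3,T4}
Step 8: signal(T3) -> count=0 queue=[T1] holders={T2,T4,T5}
Step 9: signal(T4) -> count=0 queue=[] holders={T1,T2,T5}
Step 10: signal(T1) -> count=1 queue=[] holders={T2,T5}
Step 11: signal(T2) -> count=2 queue=[] holders={T5}
Step 12: wait(T6) -> count=1 queue=[] holders={T5,T6}
Final holders: T5,T6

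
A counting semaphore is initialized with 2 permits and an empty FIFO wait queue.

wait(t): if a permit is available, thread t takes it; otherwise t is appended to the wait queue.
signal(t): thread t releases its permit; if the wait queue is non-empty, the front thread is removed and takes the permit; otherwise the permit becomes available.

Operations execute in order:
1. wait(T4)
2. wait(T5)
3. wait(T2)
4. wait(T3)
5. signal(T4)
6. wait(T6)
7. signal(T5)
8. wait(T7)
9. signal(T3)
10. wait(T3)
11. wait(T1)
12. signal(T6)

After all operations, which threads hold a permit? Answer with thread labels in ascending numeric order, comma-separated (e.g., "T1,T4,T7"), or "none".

Answer: T2,T7

Derivation:
Step 1: wait(T4) -> count=1 queue=[] holders={T4}
Step 2: wait(T5) -> count=0 queue=[] holders={T4,T5}
Step 3: wait(T2) -> count=0 queue=[T2] holders={T4,T5}
Step 4: wait(T3) -> count=0 queue=[T2,T3] holders={T4,T5}
Step 5: signal(T4) -> count=0 queue=[T3] holders={T2,T5}
Step 6: wait(T6) -> count=0 queue=[T3,T6] holders={T2,T5}
Step 7: signal(T5) -> count=0 queue=[T6] holders={T2,T3}
Step 8: wait(T7) -> count=0 queue=[T6,T7] holders={T2,T3}
Step 9: signal(T3) -> count=0 queue=[T7] holders={T2,T6}
Step 10: wait(T3) -> count=0 queue=[T7,T3] holders={T2,T6}
Step 11: wait(T1) -> count=0 queue=[T7,T3,T1] holders={T2,T6}
Step 12: signal(T6) -> count=0 queue=[T3,T1] holders={T2,T7}
Final holders: T2,T7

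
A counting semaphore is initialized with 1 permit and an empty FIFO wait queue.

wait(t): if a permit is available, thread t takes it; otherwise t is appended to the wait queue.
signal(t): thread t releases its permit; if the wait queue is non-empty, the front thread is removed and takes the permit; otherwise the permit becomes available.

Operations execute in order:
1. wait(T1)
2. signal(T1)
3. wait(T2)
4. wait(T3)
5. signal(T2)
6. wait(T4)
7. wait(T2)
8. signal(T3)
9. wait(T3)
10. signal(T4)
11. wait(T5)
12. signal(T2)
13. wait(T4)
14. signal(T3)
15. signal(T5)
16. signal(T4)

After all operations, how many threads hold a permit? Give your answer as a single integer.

Answer: 0

Derivation:
Step 1: wait(T1) -> count=0 queue=[] holders={T1}
Step 2: signal(T1) -> count=1 queue=[] holders={none}
Step 3: wait(T2) -> count=0 queue=[] holders={T2}
Step 4: wait(T3) -> count=0 queue=[T3] holders={T2}
Step 5: signal(T2) -> count=0 queue=[] holders={T3}
Step 6: wait(T4) -> count=0 queue=[T4] holders={T3}
Step 7: wait(T2) -> count=0 queue=[T4,T2] holders={T3}
Step 8: signal(T3) -> count=0 queue=[T2] holders={T4}
Step 9: wait(T3) -> count=0 queue=[T2,T3] holders={T4}
Step 10: signal(T4) -> count=0 queue=[T3] holders={T2}
Step 11: wait(T5) -> count=0 queue=[T3,T5] holders={T2}
Step 12: signal(T2) -> count=0 queue=[T5] holders={T3}
Step 13: wait(T4) -> count=0 queue=[T5,T4] holders={T3}
Step 14: signal(T3) -> count=0 queue=[T4] holders={T5}
Step 15: signal(T5) -> count=0 queue=[] holders={T4}
Step 16: signal(T4) -> count=1 queue=[] holders={none}
Final holders: {none} -> 0 thread(s)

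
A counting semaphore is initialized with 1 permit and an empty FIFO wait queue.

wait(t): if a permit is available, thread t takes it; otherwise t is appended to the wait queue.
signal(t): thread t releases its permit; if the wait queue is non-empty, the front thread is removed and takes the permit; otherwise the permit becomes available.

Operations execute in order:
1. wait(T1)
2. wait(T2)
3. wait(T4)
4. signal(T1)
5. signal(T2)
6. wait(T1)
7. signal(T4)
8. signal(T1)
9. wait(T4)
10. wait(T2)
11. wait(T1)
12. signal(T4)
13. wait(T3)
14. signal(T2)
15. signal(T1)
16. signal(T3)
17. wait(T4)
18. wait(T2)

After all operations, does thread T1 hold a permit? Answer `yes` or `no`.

Step 1: wait(T1) -> count=0 queue=[] holders={T1}
Step 2: wait(T2) -> count=0 queue=[T2] holders={T1}
Step 3: wait(T4) -> count=0 queue=[T2,T4] holders={T1}
Step 4: signal(T1) -> count=0 queue=[T4] holders={T2}
Step 5: signal(T2) -> count=0 queue=[] holders={T4}
Step 6: wait(T1) -> count=0 queue=[T1] holders={T4}
Step 7: signal(T4) -> count=0 queue=[] holders={T1}
Step 8: signal(T1) -> count=1 queue=[] holders={none}
Step 9: wait(T4) -> count=0 queue=[] holders={T4}
Step 10: wait(T2) -> count=0 queue=[T2] holders={T4}
Step 11: wait(T1) -> count=0 queue=[T2,T1] holders={T4}
Step 12: signal(T4) -> count=0 queue=[T1] holders={T2}
Step 13: wait(T3) -> count=0 queue=[T1,T3] holders={T2}
Step 14: signal(T2) -> count=0 queue=[T3] holders={T1}
Step 15: signal(T1) -> count=0 queue=[] holders={T3}
Step 16: signal(T3) -> count=1 queue=[] holders={none}
Step 17: wait(T4) -> count=0 queue=[] holders={T4}
Step 18: wait(T2) -> count=0 queue=[T2] holders={T4}
Final holders: {T4} -> T1 not in holders

Answer: no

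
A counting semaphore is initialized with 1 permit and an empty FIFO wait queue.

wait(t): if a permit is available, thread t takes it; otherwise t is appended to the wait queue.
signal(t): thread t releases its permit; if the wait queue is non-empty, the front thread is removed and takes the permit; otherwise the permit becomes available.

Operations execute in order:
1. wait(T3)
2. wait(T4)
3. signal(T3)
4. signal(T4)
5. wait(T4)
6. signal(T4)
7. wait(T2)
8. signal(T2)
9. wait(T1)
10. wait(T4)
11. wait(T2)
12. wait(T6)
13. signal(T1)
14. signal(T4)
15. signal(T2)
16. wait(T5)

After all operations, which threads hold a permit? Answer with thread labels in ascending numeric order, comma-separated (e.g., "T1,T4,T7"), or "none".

Step 1: wait(T3) -> count=0 queue=[] holders={T3}
Step 2: wait(T4) -> count=0 queue=[T4] holders={T3}
Step 3: signal(T3) -> count=0 queue=[] holders={T4}
Step 4: signal(T4) -> count=1 queue=[] holders={none}
Step 5: wait(T4) -> count=0 queue=[] holders={T4}
Step 6: signal(T4) -> count=1 queue=[] holders={none}
Step 7: wait(T2) -> count=0 queue=[] holders={T2}
Step 8: signal(T2) -> count=1 queue=[] holders={none}
Step 9: wait(T1) -> count=0 queue=[] holders={T1}
Step 10: wait(T4) -> count=0 queue=[T4] holders={T1}
Step 11: wait(T2) -> count=0 queue=[T4,T2] holders={T1}
Step 12: wait(T6) -> count=0 queue=[T4,T2,T6] holders={T1}
Step 13: signal(T1) -> count=0 queue=[T2,T6] holders={T4}
Step 14: signal(T4) -> count=0 queue=[T6] holders={T2}
Step 15: signal(T2) -> count=0 queue=[] holders={T6}
Step 16: wait(T5) -> count=0 queue=[T5] holders={T6}
Final holders: T6

Answer: T6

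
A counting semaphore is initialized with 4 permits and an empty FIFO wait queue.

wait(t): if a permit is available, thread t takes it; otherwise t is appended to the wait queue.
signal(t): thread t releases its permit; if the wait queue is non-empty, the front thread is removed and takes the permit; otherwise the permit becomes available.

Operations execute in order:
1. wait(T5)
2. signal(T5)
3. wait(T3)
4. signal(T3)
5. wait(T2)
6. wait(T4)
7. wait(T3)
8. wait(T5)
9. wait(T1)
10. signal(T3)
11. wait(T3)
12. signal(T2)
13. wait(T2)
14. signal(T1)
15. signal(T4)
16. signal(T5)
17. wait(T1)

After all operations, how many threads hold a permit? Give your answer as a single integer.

Answer: 3

Derivation:
Step 1: wait(T5) -> count=3 queue=[] holders={T5}
Step 2: signal(T5) -> count=4 queue=[] holders={none}
Step 3: wait(T3) -> count=3 queue=[] holders={T3}
Step 4: signal(T3) -> count=4 queue=[] holders={none}
Step 5: wait(T2) -> count=3 queue=[] holders={T2}
Step 6: wait(T4) -> count=2 queue=[] holders={T2,T4}
Step 7: wait(T3) -> count=1 queue=[] holders={T2,T3,T4}
Step 8: wait(T5) -> count=0 queue=[] holders={T2,T3,T4,T5}
Step 9: wait(T1) -> count=0 queue=[T1] holders={T2,T3,T4,T5}
Step 10: signal(T3) -> count=0 queue=[] holders={T1,T2,T4,T5}
Step 11: wait(T3) -> count=0 queue=[T3] holders={T1,T2,T4,T5}
Step 12: signal(T2) -> count=0 queue=[] holders={T1,T3,T4,T5}
Step 13: wait(T2) -> count=0 queue=[T2] holders={T1,T3,T4,T5}
Step 14: signal(T1) -> count=0 queue=[] holders={T2,T3,T4,T5}
Step 15: signal(T4) -> count=1 queue=[] holders={T2,T3,T5}
Step 16: signal(T5) -> count=2 queue=[] holders={T2,T3}
Step 17: wait(T1) -> count=1 queue=[] holders={T1,T2,T3}
Final holders: {T1,T2,T3} -> 3 thread(s)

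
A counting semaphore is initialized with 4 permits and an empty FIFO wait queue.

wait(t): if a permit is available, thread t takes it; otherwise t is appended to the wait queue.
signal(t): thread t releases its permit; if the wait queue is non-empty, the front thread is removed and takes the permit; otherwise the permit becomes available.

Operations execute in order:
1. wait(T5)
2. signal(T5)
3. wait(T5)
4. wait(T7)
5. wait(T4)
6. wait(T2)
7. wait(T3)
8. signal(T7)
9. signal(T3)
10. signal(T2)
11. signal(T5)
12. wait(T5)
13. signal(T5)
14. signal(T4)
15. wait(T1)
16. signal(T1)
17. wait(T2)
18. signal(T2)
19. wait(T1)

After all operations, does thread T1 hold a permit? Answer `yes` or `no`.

Step 1: wait(T5) -> count=3 queue=[] holders={T5}
Step 2: signal(T5) -> count=4 queue=[] holders={none}
Step 3: wait(T5) -> count=3 queue=[] holders={T5}
Step 4: wait(T7) -> count=2 queue=[] holders={T5,T7}
Step 5: wait(T4) -> count=1 queue=[] holders={T4,T5,T7}
Step 6: wait(T2) -> count=0 queue=[] holders={T2,T4,T5,T7}
Step 7: wait(T3) -> count=0 queue=[T3] holders={T2,T4,T5,T7}
Step 8: signal(T7) -> count=0 queue=[] holders={T2,T3,T4,T5}
Step 9: signal(T3) -> count=1 queue=[] holders={T2,T4,T5}
Step 10: signal(T2) -> count=2 queue=[] holders={T4,T5}
Step 11: signal(T5) -> count=3 queue=[] holders={T4}
Step 12: wait(T5) -> count=2 queue=[] holders={T4,T5}
Step 13: signal(T5) -> count=3 queue=[] holders={T4}
Step 14: signal(T4) -> count=4 queue=[] holders={none}
Step 15: wait(T1) -> count=3 queue=[] holders={T1}
Step 16: signal(T1) -> count=4 queue=[] holders={none}
Step 17: wait(T2) -> count=3 queue=[] holders={T2}
Step 18: signal(T2) -> count=4 queue=[] holders={none}
Step 19: wait(T1) -> count=3 queue=[] holders={T1}
Final holders: {T1} -> T1 in holders

Answer: yes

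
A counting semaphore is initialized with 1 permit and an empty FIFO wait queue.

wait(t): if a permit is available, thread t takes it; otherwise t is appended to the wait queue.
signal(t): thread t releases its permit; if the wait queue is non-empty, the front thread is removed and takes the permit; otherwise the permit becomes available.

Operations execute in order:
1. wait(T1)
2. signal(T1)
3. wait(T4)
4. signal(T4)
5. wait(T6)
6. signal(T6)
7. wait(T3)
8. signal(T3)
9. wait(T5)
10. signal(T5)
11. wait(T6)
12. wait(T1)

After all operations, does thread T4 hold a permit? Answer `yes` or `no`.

Answer: no

Derivation:
Step 1: wait(T1) -> count=0 queue=[] holders={T1}
Step 2: signal(T1) -> count=1 queue=[] holders={none}
Step 3: wait(T4) -> count=0 queue=[] holders={T4}
Step 4: signal(T4) -> count=1 queue=[] holders={none}
Step 5: wait(T6) -> count=0 queue=[] holders={T6}
Step 6: signal(T6) -> count=1 queue=[] holders={none}
Step 7: wait(T3) -> count=0 queue=[] holders={T3}
Step 8: signal(T3) -> count=1 queue=[] holders={none}
Step 9: wait(T5) -> count=0 queue=[] holders={T5}
Step 10: signal(T5) -> count=1 queue=[] holders={none}
Step 11: wait(T6) -> count=0 queue=[] holders={T6}
Step 12: wait(T1) -> count=0 queue=[T1] holders={T6}
Final holders: {T6} -> T4 not in holders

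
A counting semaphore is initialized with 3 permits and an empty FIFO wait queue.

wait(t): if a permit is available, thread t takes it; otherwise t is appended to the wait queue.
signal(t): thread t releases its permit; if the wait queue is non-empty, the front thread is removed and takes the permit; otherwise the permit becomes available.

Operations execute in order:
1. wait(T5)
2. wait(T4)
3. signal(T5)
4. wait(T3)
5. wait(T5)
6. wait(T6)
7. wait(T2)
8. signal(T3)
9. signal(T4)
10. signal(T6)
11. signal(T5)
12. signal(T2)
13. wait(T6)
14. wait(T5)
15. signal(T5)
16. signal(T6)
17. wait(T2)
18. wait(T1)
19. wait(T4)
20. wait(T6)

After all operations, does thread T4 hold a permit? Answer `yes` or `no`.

Step 1: wait(T5) -> count=2 queue=[] holders={T5}
Step 2: wait(T4) -> count=1 queue=[] holders={T4,T5}
Step 3: signal(T5) -> count=2 queue=[] holders={T4}
Step 4: wait(T3) -> count=1 queue=[] holders={T3,T4}
Step 5: wait(T5) -> count=0 queue=[] holders={T3,T4,T5}
Step 6: wait(T6) -> count=0 queue=[T6] holders={T3,T4,T5}
Step 7: wait(T2) -> count=0 queue=[T6,T2] holders={T3,T4,T5}
Step 8: signal(T3) -> count=0 queue=[T2] holders={T4,T5,T6}
Step 9: signal(T4) -> count=0 queue=[] holders={T2,T5,T6}
Step 10: signal(T6) -> count=1 queue=[] holders={T2,T5}
Step 11: signal(T5) -> count=2 queue=[] holders={T2}
Step 12: signal(T2) -> count=3 queue=[] holders={none}
Step 13: wait(T6) -> count=2 queue=[] holders={T6}
Step 14: wait(T5) -> count=1 queue=[] holders={T5,T6}
Step 15: signal(T5) -> count=2 queue=[] holders={T6}
Step 16: signal(T6) -> count=3 queue=[] holders={none}
Step 17: wait(T2) -> count=2 queue=[] holders={T2}
Step 18: wait(T1) -> count=1 queue=[] holders={T1,T2}
Step 19: wait(T4) -> count=0 queue=[] holders={T1,T2,T4}
Step 20: wait(T6) -> count=0 queue=[T6] holders={T1,T2,T4}
Final holders: {T1,T2,T4} -> T4 in holders

Answer: yes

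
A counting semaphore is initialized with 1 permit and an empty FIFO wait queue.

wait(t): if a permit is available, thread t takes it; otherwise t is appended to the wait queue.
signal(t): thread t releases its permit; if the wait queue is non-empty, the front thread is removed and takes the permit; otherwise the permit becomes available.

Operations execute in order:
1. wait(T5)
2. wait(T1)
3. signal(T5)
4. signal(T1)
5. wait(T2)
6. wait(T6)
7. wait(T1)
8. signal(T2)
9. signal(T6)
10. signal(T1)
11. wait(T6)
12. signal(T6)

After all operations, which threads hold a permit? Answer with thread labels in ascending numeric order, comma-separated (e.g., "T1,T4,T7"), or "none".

Step 1: wait(T5) -> count=0 queue=[] holders={T5}
Step 2: wait(T1) -> count=0 queue=[T1] holders={T5}
Step 3: signal(T5) -> count=0 queue=[] holders={T1}
Step 4: signal(T1) -> count=1 queue=[] holders={none}
Step 5: wait(T2) -> count=0 queue=[] holders={T2}
Step 6: wait(T6) -> count=0 queue=[T6] holders={T2}
Step 7: wait(T1) -> count=0 queue=[T6,T1] holders={T2}
Step 8: signal(T2) -> count=0 queue=[T1] holders={T6}
Step 9: signal(T6) -> count=0 queue=[] holders={T1}
Step 10: signal(T1) -> count=1 queue=[] holders={none}
Step 11: wait(T6) -> count=0 queue=[] holders={T6}
Step 12: signal(T6) -> count=1 queue=[] holders={none}
Final holders: none

Answer: none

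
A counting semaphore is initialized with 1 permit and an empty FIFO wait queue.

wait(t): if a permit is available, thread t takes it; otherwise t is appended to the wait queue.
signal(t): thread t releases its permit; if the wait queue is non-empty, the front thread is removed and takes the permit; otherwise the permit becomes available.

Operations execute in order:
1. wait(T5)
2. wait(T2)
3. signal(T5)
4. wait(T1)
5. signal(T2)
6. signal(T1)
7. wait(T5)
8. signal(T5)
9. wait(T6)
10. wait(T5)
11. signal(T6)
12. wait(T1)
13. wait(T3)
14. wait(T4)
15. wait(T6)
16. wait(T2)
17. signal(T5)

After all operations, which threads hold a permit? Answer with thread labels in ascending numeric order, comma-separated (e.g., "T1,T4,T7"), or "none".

Step 1: wait(T5) -> count=0 queue=[] holders={T5}
Step 2: wait(T2) -> count=0 queue=[T2] holders={T5}
Step 3: signal(T5) -> count=0 queue=[] holders={T2}
Step 4: wait(T1) -> count=0 queue=[T1] holders={T2}
Step 5: signal(T2) -> count=0 queue=[] holders={T1}
Step 6: signal(T1) -> count=1 queue=[] holders={none}
Step 7: wait(T5) -> count=0 queue=[] holders={T5}
Step 8: signal(T5) -> count=1 queue=[] holders={none}
Step 9: wait(T6) -> count=0 queue=[] holders={T6}
Step 10: wait(T5) -> count=0 queue=[T5] holders={T6}
Step 11: signal(T6) -> count=0 queue=[] holders={T5}
Step 12: wait(T1) -> count=0 queue=[T1] holders={T5}
Step 13: wait(T3) -> count=0 queue=[T1,T3] holders={T5}
Step 14: wait(T4) -> count=0 queue=[T1,T3,T4] holders={T5}
Step 15: wait(T6) -> count=0 queue=[T1,T3,T4,T6] holders={T5}
Step 16: wait(T2) -> count=0 queue=[T1,T3,T4,T6,T2] holders={T5}
Step 17: signal(T5) -> count=0 queue=[T3,T4,T6,T2] holders={T1}
Final holders: T1

Answer: T1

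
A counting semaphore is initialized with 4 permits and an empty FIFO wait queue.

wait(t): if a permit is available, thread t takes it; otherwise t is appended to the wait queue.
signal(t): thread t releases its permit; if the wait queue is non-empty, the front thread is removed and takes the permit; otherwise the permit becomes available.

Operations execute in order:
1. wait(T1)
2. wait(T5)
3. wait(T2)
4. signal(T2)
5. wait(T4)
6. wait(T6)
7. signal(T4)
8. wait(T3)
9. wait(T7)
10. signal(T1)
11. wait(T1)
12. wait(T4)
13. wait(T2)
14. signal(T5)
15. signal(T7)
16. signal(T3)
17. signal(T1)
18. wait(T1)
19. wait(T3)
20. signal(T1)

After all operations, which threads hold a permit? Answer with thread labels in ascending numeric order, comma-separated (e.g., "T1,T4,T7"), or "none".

Step 1: wait(T1) -> count=3 queue=[] holders={T1}
Step 2: wait(T5) -> count=2 queue=[] holders={T1,T5}
Step 3: wait(T2) -> count=1 queue=[] holders={T1,T2,T5}
Step 4: signal(T2) -> count=2 queue=[] holders={T1,T5}
Step 5: wait(T4) -> count=1 queue=[] holders={T1,T4,T5}
Step 6: wait(T6) -> count=0 queue=[] holders={T1,T4,T5,T6}
Step 7: signal(T4) -> count=1 queue=[] holders={T1,T5,T6}
Step 8: wait(T3) -> count=0 queue=[] holders={T1,T3,T5,T6}
Step 9: wait(T7) -> count=0 queue=[T7] holders={T1,T3,T5,T6}
Step 10: signal(T1) -> count=0 queue=[] holders={T3,T5,T6,T7}
Step 11: wait(T1) -> count=0 queue=[T1] holders={T3,T5,T6,T7}
Step 12: wait(T4) -> count=0 queue=[T1,T4] holders={T3,T5,T6,T7}
Step 13: wait(T2) -> count=0 queue=[T1,T4,T2] holders={T3,T5,T6,T7}
Step 14: signal(T5) -> count=0 queue=[T4,T2] holders={T1,T3,T6,T7}
Step 15: signal(T7) -> count=0 queue=[T2] holders={T1,T3,T4,T6}
Step 16: signal(T3) -> count=0 queue=[] holders={T1,T2,T4,T6}
Step 17: signal(T1) -> count=1 queue=[] holders={T2,T4,T6}
Step 18: wait(T1) -> count=0 queue=[] holders={T1,T2,T4,T6}
Step 19: wait(T3) -> count=0 queue=[T3] holders={T1,T2,T4,T6}
Step 20: signal(T1) -> count=0 queue=[] holders={T2,T3,T4,T6}
Final holders: T2,T3,T4,T6

Answer: T2,T3,T4,T6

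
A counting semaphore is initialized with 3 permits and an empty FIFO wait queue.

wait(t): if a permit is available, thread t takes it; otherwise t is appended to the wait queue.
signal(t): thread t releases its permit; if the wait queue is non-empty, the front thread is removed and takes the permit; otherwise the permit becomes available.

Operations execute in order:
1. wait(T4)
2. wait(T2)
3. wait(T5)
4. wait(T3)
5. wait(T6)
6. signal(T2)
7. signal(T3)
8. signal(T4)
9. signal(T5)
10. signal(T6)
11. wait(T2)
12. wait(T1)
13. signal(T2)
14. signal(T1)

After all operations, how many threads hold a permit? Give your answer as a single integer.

Answer: 0

Derivation:
Step 1: wait(T4) -> count=2 queue=[] holders={T4}
Step 2: wait(T2) -> count=1 queue=[] holders={T2,T4}
Step 3: wait(T5) -> count=0 queue=[] holders={T2,T4,T5}
Step 4: wait(T3) -> count=0 queue=[T3] holders={T2,T4,T5}
Step 5: wait(T6) -> count=0 queue=[T3,T6] holders={T2,T4,T5}
Step 6: signal(T2) -> count=0 queue=[T6] holders={T3,T4,T5}
Step 7: signal(T3) -> count=0 queue=[] holders={T4,T5,T6}
Step 8: signal(T4) -> count=1 queue=[] holders={T5,T6}
Step 9: signal(T5) -> count=2 queue=[] holders={T6}
Step 10: signal(T6) -> count=3 queue=[] holders={none}
Step 11: wait(T2) -> count=2 queue=[] holders={T2}
Step 12: wait(T1) -> count=1 queue=[] holders={T1,T2}
Step 13: signal(T2) -> count=2 queue=[] holders={T1}
Step 14: signal(T1) -> count=3 queue=[] holders={none}
Final holders: {none} -> 0 thread(s)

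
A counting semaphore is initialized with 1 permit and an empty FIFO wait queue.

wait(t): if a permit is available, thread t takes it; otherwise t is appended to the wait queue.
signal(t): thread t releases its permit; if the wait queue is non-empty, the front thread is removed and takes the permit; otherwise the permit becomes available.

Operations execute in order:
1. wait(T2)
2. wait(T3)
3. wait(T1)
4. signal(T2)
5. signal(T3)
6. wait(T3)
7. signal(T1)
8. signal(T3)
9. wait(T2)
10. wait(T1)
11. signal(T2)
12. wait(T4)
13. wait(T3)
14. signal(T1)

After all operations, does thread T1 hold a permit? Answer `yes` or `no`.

Step 1: wait(T2) -> count=0 queue=[] holders={T2}
Step 2: wait(T3) -> count=0 queue=[T3] holders={T2}
Step 3: wait(T1) -> count=0 queue=[T3,T1] holders={T2}
Step 4: signal(T2) -> count=0 queue=[T1] holders={T3}
Step 5: signal(T3) -> count=0 queue=[] holders={T1}
Step 6: wait(T3) -> count=0 queue=[T3] holders={T1}
Step 7: signal(T1) -> count=0 queue=[] holders={T3}
Step 8: signal(T3) -> count=1 queue=[] holders={none}
Step 9: wait(T2) -> count=0 queue=[] holders={T2}
Step 10: wait(T1) -> count=0 queue=[T1] holders={T2}
Step 11: signal(T2) -> count=0 queue=[] holders={T1}
Step 12: wait(T4) -> count=0 queue=[T4] holders={T1}
Step 13: wait(T3) -> count=0 queue=[T4,T3] holders={T1}
Step 14: signal(T1) -> count=0 queue=[T3] holders={T4}
Final holders: {T4} -> T1 not in holders

Answer: no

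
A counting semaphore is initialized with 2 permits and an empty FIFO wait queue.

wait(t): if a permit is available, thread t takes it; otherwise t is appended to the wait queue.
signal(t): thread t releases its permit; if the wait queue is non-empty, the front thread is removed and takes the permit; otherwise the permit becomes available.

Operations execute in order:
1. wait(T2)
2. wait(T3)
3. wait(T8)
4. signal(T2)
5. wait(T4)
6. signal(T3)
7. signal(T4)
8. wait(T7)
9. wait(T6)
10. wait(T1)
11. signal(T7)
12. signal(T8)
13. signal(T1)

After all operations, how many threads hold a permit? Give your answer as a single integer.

Answer: 1

Derivation:
Step 1: wait(T2) -> count=1 queue=[] holders={T2}
Step 2: wait(T3) -> count=0 queue=[] holders={T2,T3}
Step 3: wait(T8) -> count=0 queue=[T8] holders={T2,T3}
Step 4: signal(T2) -> count=0 queue=[] holders={T3,T8}
Step 5: wait(T4) -> count=0 queue=[T4] holders={T3,T8}
Step 6: signal(T3) -> count=0 queue=[] holders={T4,T8}
Step 7: signal(T4) -> count=1 queue=[] holders={T8}
Step 8: wait(T7) -> count=0 queue=[] holders={T7,T8}
Step 9: wait(T6) -> count=0 queue=[T6] holders={T7,T8}
Step 10: wait(T1) -> count=0 queue=[T6,T1] holders={T7,T8}
Step 11: signal(T7) -> count=0 queue=[T1] holders={T6,T8}
Step 12: signal(T8) -> count=0 queue=[] holders={T1,T6}
Step 13: signal(T1) -> count=1 queue=[] holders={T6}
Final holders: {T6} -> 1 thread(s)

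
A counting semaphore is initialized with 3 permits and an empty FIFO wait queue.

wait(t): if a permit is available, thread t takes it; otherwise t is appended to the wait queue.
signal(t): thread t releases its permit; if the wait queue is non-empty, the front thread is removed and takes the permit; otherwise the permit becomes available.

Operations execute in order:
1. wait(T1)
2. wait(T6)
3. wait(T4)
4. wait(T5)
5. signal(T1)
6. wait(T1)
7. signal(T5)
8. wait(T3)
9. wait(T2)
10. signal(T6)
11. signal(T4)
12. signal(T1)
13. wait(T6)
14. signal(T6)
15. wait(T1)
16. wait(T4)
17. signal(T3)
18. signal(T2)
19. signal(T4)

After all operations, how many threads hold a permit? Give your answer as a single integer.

Answer: 1

Derivation:
Step 1: wait(T1) -> count=2 queue=[] holders={T1}
Step 2: wait(T6) -> count=1 queue=[] holders={T1,T6}
Step 3: wait(T4) -> count=0 queue=[] holders={T1,T4,T6}
Step 4: wait(T5) -> count=0 queue=[T5] holders={T1,T4,T6}
Step 5: signal(T1) -> count=0 queue=[] holders={T4,T5,T6}
Step 6: wait(T1) -> count=0 queue=[T1] holders={T4,T5,T6}
Step 7: signal(T5) -> count=0 queue=[] holders={T1,T4,T6}
Step 8: wait(T3) -> count=0 queue=[T3] holders={T1,T4,T6}
Step 9: wait(T2) -> count=0 queue=[T3,T2] holders={T1,T4,T6}
Step 10: signal(T6) -> count=0 queue=[T2] holders={T1,T3,T4}
Step 11: signal(T4) -> count=0 queue=[] holders={T1,T2,T3}
Step 12: signal(T1) -> count=1 queue=[] holders={T2,T3}
Step 13: wait(T6) -> count=0 queue=[] holders={T2,T3,T6}
Step 14: signal(T6) -> count=1 queue=[] holders={T2,T3}
Step 15: wait(T1) -> count=0 queue=[] holders={T1,T2,T3}
Step 16: wait(T4) -> count=0 queue=[T4] holders={T1,T2,T3}
Step 17: signal(T3) -> count=0 queue=[] holders={T1,T2,T4}
Step 18: signal(T2) -> count=1 queue=[] holders={T1,T4}
Step 19: signal(T4) -> count=2 queue=[] holders={T1}
Final holders: {T1} -> 1 thread(s)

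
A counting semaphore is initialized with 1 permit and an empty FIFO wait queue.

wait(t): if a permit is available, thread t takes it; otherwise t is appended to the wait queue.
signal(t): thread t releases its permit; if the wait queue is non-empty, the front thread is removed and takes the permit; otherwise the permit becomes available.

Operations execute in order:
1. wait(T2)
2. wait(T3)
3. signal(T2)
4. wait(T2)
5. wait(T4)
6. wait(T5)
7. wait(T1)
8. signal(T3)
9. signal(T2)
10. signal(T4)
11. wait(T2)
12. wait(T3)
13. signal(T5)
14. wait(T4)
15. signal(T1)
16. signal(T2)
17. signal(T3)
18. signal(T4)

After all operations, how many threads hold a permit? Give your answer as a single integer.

Step 1: wait(T2) -> count=0 queue=[] holders={T2}
Step 2: wait(T3) -> count=0 queue=[T3] holders={T2}
Step 3: signal(T2) -> count=0 queue=[] holders={T3}
Step 4: wait(T2) -> count=0 queue=[T2] holders={T3}
Step 5: wait(T4) -> count=0 queue=[T2,T4] holders={T3}
Step 6: wait(T5) -> count=0 queue=[T2,T4,T5] holders={T3}
Step 7: wait(T1) -> count=0 queue=[T2,T4,T5,T1] holders={T3}
Step 8: signal(T3) -> count=0 queue=[T4,T5,T1] holders={T2}
Step 9: signal(T2) -> count=0 queue=[T5,T1] holders={T4}
Step 10: signal(T4) -> count=0 queue=[T1] holders={T5}
Step 11: wait(T2) -> count=0 queue=[T1,T2] holders={T5}
Step 12: wait(T3) -> count=0 queue=[T1,T2,T3] holders={T5}
Step 13: signal(T5) -> count=0 queue=[T2,T3] holders={T1}
Step 14: wait(T4) -> count=0 queue=[T2,T3,T4] holders={T1}
Step 15: signal(T1) -> count=0 queue=[T3,T4] holders={T2}
Step 16: signal(T2) -> count=0 queue=[T4] holders={T3}
Step 17: signal(T3) -> count=0 queue=[] holders={T4}
Step 18: signal(T4) -> count=1 queue=[] holders={none}
Final holders: {none} -> 0 thread(s)

Answer: 0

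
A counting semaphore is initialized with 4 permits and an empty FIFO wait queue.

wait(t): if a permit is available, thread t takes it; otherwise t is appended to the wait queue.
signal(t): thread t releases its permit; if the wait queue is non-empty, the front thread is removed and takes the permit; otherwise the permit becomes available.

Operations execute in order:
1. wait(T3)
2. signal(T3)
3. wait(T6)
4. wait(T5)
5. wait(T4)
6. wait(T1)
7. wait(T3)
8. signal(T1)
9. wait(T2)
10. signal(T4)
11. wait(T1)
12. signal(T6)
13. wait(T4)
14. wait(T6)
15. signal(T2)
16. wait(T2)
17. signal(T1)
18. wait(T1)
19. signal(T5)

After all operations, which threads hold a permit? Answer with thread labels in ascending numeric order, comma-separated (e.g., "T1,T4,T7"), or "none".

Answer: T2,T3,T4,T6

Derivation:
Step 1: wait(T3) -> count=3 queue=[] holders={T3}
Step 2: signal(T3) -> count=4 queue=[] holders={none}
Step 3: wait(T6) -> count=3 queue=[] holders={T6}
Step 4: wait(T5) -> count=2 queue=[] holders={T5,T6}
Step 5: wait(T4) -> count=1 queue=[] holders={T4,T5,T6}
Step 6: wait(T1) -> count=0 queue=[] holders={T1,T4,T5,T6}
Step 7: wait(T3) -> count=0 queue=[T3] holders={T1,T4,T5,T6}
Step 8: signal(T1) -> count=0 queue=[] holders={T3,T4,T5,T6}
Step 9: wait(T2) -> count=0 queue=[T2] holders={T3,T4,T5,T6}
Step 10: signal(T4) -> count=0 queue=[] holders={T2,T3,T5,T6}
Step 11: wait(T1) -> count=0 queue=[T1] holders={T2,T3,T5,T6}
Step 12: signal(T6) -> count=0 queue=[] holders={T1,T2,T3,T5}
Step 13: wait(T4) -> count=0 queue=[T4] holders={T1,T2,T3,T5}
Step 14: wait(T6) -> count=0 queue=[T4,T6] holders={T1,T2,T3,T5}
Step 15: signal(T2) -> count=0 queue=[T6] holders={T1,T3,T4,T5}
Step 16: wait(T2) -> count=0 queue=[T6,T2] holders={T1,T3,T4,T5}
Step 17: signal(T1) -> count=0 queue=[T2] holders={T3,T4,T5,T6}
Step 18: wait(T1) -> count=0 queue=[T2,T1] holders={T3,T4,T5,T6}
Step 19: signal(T5) -> count=0 queue=[T1] holders={T2,T3,T4,T6}
Final holders: T2,T3,T4,T6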